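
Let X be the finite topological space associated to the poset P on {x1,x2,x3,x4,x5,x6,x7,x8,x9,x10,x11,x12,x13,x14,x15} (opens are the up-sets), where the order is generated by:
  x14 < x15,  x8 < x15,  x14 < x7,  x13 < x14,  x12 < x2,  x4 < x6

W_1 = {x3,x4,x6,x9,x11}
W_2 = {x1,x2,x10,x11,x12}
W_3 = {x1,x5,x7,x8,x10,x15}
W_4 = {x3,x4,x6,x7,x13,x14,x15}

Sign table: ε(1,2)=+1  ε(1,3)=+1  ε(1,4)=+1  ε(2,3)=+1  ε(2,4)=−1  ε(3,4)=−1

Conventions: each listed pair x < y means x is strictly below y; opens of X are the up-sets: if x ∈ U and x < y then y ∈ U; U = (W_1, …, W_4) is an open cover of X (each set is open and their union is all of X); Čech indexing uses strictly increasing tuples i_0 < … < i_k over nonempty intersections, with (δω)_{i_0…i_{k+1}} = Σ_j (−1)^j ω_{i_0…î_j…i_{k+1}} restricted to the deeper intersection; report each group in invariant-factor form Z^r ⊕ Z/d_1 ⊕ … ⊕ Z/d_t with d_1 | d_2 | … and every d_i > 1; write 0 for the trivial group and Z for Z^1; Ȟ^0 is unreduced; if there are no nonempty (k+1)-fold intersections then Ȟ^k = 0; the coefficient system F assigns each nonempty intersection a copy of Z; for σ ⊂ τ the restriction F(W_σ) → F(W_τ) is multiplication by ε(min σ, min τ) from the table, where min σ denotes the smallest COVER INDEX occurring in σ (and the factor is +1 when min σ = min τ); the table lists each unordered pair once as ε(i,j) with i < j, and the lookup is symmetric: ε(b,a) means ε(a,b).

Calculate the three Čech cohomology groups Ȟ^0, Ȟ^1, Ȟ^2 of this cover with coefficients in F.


Ȟ^0(U;F) ≅ 0; Ȟ^1(U;F) ≅ Z/2; Ȟ^2(U;F) ≅ 0

nonempty overlaps:
  W12={x11} W14={x3,x4,x6} W23={x1,x10} W34={x7,x15}
C dims 4,4; δ0: rk 4, SNF 1^3·2
degree 0: 4−4−0 = 0 → Ȟ^0 ≅ 0
degree 1: 4−0−4 = 0 plus torsion [2] → Ȟ^1 ≅ Z/2
degree 2: 0−0−0 = 0 → Ȟ^2 ≅ 0


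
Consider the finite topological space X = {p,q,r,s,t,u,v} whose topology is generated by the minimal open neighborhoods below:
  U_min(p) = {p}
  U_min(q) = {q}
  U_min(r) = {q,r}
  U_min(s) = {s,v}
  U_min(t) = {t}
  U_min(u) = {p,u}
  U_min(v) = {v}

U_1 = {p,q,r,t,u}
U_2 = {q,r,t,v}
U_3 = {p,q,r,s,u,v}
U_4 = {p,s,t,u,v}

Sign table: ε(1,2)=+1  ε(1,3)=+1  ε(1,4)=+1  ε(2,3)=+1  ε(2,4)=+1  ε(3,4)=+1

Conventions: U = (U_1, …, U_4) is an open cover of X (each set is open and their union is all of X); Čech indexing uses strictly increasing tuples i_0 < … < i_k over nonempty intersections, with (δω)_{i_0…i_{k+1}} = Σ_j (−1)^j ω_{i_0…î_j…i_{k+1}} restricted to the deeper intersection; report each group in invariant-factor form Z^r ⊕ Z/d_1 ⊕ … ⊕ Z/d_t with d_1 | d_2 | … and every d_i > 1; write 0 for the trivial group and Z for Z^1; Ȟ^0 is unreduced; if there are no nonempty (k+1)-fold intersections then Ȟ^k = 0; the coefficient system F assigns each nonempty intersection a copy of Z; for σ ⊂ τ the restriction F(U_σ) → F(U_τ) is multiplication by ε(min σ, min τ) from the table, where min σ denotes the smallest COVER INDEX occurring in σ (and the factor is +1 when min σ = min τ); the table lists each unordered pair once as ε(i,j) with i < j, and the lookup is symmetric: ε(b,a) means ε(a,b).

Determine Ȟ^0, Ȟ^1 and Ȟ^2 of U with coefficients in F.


cover nerve:
  U12={q,r,t} U13={p,q,r,u} U14={p,t,u} U23={q,r,v} U24={t,v} U34={p,s,u,v}
  U123={q,r} U124={t} U134={p,u} U234={v}
C dims 4,6,4; δ0: rk 3, SNF 1^3; δ1: rk 3, SNF 1^3
Ȟ^0: (4−3)−0=1 ⇒ Z
Ȟ^1: (6−3)−3=0 ⇒ 0
Ȟ^2: (4−0)−3=1 ⇒ Z

Ȟ^0(U;F) ≅ Z; Ȟ^1(U;F) ≅ 0; Ȟ^2(U;F) ≅ Z


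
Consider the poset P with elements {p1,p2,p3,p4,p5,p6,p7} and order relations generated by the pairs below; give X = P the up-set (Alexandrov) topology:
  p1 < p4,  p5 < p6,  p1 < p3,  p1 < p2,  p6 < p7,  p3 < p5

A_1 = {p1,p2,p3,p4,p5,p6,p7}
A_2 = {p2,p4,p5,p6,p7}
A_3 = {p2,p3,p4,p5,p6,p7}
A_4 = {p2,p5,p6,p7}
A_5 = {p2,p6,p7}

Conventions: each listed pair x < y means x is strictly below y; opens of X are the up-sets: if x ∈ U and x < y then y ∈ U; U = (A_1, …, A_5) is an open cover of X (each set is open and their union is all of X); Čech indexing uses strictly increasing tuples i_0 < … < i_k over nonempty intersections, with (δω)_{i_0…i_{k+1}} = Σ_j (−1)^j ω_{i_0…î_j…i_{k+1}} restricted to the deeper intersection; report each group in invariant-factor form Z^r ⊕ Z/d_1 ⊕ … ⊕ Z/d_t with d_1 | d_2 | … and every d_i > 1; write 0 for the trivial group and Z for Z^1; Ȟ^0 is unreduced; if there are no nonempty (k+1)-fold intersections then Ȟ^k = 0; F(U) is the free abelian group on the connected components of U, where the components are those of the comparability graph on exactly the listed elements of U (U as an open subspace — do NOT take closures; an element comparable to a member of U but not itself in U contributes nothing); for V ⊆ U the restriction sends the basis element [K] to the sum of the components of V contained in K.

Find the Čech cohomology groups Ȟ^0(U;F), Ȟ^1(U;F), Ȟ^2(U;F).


Ȟ^0(U;F) ≅ Z,  Ȟ^1(U;F) ≅ 0,  Ȟ^2(U;F) ≅ 0

nerve simplices:
  A12={p2,p4,p5,p6,p7} A13={p2,p3,p4,p5,p6,p7} A14={p2,p5,p6,p7} A15={p2,p6,p7} A23={p2,p4,p5,p6,p7} A24={p2,p5,p6,p7} A25={p2,p6,p7} A34={p2,p5,p6,p7} A35={p2,p6,p7} A45={p2,p6,p7}
  A123={p2,p4,p5,p6,p7} A124={p2,p5,p6,p7} A125={p2,p6,p7} A134={p2,p5,p6,p7} A135={p2,p6,p7} A145={p2,p6,p7} A234={p2,p5,p6,p7} A235={p2,p6,p7} A245={p2,p6,p7} A345={p2,p6,p7}
  A1234={p2,p5,p6,p7} A1235={p2,p6,p7} A1245={p2,p6,p7} A1345={p2,p6,p7} A2345={p2,p6,p7}
  A12345={p2,p6,p7}
components per intersection:
  A1: {p1,p2,p3,p4,p5,p6,p7}
  A2: {p2} {p4} {p5,p6,p7}
  A3: {p2} {p3,p5,p6,p7} {p4}
  A4: {p2} {p5,p6,p7}
  A5: {p2} {p6,p7}
  A12: {p2} {p4} {p5,p6,p7}
  A13: {p2} {p3,p5,p6,p7} {p4}
  A14: {p2} {p5,p6,p7}
  A15: {p2} {p6,p7}
  A23: {p2} {p4} {p5,p6,p7}
  A24: {p2} {p5,p6,p7}
  A25: {p2} {p6,p7}
  A34: {p2} {p5,p6,p7}
  A35: {p2} {p6,p7}
  A45: {p2} {p6,p7}
  A123: {p2} {p4} {p5,p6,p7}
  A124: {p2} {p5,p6,p7}
  A125: {p2} {p6,p7}
  A134: {p2} {p5,p6,p7}
  A135: {p2} {p6,p7}
  A145: {p2} {p6,p7}
  A234: {p2} {p5,p6,p7}
  A235: {p2} {p6,p7}
  A245: {p2} {p6,p7}
  A345: {p2} {p6,p7}
  A1234: {p2} {p5,p6,p7}
  A1235: {p2} {p6,p7}
  A1245: {p2} {p6,p7}
  A1345: {p2} {p6,p7}
  A2345: {p2} {p6,p7}
  A12345: {p2} {p6,p7}
C dims 11,23,21,10; δ0: rk 10, SNF 1^10; δ1: rk 13, SNF 1^13; δ2: rk 8, SNF 1^8
degree 0: 11−10−0 = 1 → Ȟ^0 ≅ Z
degree 1: 23−13−10 = 0 → Ȟ^1 ≅ 0
degree 2: 21−8−13 = 0 → Ȟ^2 ≅ 0


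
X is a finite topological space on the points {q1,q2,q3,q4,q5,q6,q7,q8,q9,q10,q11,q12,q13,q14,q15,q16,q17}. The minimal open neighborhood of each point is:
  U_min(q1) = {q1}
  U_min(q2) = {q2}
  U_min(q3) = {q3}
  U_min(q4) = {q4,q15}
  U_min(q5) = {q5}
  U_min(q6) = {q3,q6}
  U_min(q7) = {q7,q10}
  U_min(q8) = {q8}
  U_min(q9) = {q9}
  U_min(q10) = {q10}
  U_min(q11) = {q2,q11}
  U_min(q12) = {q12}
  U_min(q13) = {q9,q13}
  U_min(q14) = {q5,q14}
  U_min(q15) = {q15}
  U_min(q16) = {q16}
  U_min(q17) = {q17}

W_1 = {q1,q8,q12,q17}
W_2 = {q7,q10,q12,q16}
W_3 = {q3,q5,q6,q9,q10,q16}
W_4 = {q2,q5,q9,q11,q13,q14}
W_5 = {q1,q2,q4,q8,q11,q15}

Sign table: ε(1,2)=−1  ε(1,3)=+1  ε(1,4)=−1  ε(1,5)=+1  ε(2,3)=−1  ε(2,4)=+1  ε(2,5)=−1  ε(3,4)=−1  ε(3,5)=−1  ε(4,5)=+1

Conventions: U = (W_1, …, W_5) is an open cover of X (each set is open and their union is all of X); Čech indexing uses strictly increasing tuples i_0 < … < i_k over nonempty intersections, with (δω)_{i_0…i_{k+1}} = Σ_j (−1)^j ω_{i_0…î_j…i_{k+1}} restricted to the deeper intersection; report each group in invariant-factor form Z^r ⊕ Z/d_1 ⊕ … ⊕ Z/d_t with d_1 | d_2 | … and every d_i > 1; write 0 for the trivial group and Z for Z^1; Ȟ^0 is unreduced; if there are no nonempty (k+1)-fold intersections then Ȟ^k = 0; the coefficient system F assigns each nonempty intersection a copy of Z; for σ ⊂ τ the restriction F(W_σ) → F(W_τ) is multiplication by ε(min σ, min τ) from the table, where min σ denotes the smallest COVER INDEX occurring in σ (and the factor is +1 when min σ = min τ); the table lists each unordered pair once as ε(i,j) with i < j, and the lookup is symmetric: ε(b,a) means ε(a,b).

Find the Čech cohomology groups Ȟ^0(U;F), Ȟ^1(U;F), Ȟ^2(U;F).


Ȟ^0(U;F) ≅ 0,  Ȟ^1(U;F) ≅ Z/2,  Ȟ^2(U;F) ≅ 0

nerve of the cover:
  W12={q12} W15={q1,q8} W23={q10,q16} W34={q5,q9} W45={q2,q11}
C dims 5,5; δ0: rk 5, SNF 1^4·2
Ȟ^0 = (5 − 5) − 0 = 0, so Ȟ^0 ≅ 0
Ȟ^1 = (5 − 0) − 5 = 0 plus torsion [2], so Ȟ^1 ≅ Z/2
Ȟ^2 = (0 − 0) − 0 = 0, so Ȟ^2 ≅ 0


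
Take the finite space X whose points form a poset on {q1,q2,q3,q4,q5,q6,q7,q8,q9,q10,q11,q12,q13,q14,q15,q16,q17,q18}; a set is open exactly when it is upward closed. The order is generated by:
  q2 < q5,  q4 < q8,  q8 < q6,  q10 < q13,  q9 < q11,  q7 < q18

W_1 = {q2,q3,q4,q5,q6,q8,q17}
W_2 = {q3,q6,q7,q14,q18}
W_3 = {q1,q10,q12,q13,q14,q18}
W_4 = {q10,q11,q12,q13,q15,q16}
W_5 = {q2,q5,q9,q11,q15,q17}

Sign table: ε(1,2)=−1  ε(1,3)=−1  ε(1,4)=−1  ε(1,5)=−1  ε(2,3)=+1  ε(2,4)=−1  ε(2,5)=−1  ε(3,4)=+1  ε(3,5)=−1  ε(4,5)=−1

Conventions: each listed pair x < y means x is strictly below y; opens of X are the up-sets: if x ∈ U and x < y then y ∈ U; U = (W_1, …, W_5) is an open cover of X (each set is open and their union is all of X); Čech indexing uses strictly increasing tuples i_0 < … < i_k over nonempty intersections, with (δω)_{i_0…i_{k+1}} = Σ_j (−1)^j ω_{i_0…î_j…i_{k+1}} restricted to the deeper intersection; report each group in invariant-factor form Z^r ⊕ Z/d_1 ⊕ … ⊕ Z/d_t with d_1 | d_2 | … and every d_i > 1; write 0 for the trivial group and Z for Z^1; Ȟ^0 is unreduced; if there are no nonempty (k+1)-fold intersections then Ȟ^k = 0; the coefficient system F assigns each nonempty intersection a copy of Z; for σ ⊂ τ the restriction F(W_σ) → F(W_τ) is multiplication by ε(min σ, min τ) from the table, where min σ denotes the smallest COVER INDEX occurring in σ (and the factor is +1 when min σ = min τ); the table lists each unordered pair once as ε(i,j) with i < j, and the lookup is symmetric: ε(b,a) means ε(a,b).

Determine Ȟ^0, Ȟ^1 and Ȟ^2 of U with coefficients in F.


Ȟ^0 ≅ 0, Ȟ^1 ≅ Z/2 and Ȟ^2 ≅ 0

nerve of the cover:
  W12={q3,q6} W15={q2,q5,q17} W23={q14,q18} W34={q10,q12,q13} W45={q11,q15}
C dims 5,5; δ0: rk 5, SNF 1^4·2
Ȟ^0 = (5 − 5) − 0 = 0, so Ȟ^0 ≅ 0
Ȟ^1 = (5 − 0) − 5 = 0 plus torsion [2], so Ȟ^1 ≅ Z/2
Ȟ^2 = (0 − 0) − 0 = 0, so Ȟ^2 ≅ 0


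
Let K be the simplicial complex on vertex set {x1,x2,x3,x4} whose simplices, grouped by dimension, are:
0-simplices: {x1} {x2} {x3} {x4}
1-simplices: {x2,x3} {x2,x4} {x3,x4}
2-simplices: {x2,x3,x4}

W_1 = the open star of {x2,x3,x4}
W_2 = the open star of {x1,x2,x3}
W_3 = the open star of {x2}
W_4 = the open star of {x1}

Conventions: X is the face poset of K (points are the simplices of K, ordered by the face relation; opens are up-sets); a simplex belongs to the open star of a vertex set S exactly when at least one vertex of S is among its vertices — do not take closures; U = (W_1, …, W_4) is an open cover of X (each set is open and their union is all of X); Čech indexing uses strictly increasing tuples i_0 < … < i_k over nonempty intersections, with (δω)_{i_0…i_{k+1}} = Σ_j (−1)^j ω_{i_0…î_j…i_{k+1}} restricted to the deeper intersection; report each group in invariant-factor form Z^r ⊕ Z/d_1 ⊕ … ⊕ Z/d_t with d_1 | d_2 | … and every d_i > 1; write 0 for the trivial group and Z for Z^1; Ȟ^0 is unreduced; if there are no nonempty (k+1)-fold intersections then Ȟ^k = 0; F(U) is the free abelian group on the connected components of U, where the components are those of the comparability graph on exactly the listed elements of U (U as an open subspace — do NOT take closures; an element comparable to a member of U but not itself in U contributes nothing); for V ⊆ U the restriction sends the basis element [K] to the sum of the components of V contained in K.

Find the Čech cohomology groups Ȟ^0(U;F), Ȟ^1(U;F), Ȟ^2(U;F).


nonempty overlaps:
  W1={{x2},{x3},{x4},{x2,x3},{x2,x4},{x3,x4},{x2,x3,x4}} W2={{x1},{x2},{x3},{x2,x3},{x2,x4},{x3,x4},{x2,x3,x4}} W3={{x2},{x2,x3},{x2,x4},{x2,x3,x4}} W4={{x1}}
  W12={{x2},{x3},{x2,x3},{x2,x4},{x3,x4},{x2,x3,x4}} W13={{x2},{x2,x3},{x2,x4},{x2,x3,x4}} W23={{x2},{x2,x3},{x2,x4},{x2,x3,x4}} W24={{x1}}
  W123={{x2},{x2,x3},{x2,x4},{x2,x3,x4}}
components per intersection:
  W1: {{x2},{x3},{x4},{x2,x3},{x2,x4},{x3,x4},{x2,x3,x4}}
  W2: {{x1}} {{x2},{x3},{x2,x3},{x2,x4},{x3,x4},{x2,x3,x4}}
  W3: {{x2},{x2,x3},{x2,x4},{x2,x3,x4}}
  W4: {{x1}}
  W12: {{x2},{x3},{x2,x3},{x2,x4},{x3,x4},{x2,x3,x4}}
  W13: {{x2},{x2,x3},{x2,x4},{x2,x3,x4}}
  W23: {{x2},{x2,x3},{x2,x4},{x2,x3,x4}}
  W24: {{x1}}
  W123: {{x2},{x2,x3},{x2,x4},{x2,x3,x4}}
C dims 5,4,1; δ0: rk 3, SNF 1^3; δ1: rk 1, SNF 1^1
degree 0: 5−3−0 = 2 → Ȟ^0 ≅ Z^2
degree 1: 4−1−3 = 0 → Ȟ^1 ≅ 0
degree 2: 1−0−1 = 0 → Ȟ^2 ≅ 0

Ȟ^0 = Z^2; Ȟ^1 = 0; Ȟ^2 = 0


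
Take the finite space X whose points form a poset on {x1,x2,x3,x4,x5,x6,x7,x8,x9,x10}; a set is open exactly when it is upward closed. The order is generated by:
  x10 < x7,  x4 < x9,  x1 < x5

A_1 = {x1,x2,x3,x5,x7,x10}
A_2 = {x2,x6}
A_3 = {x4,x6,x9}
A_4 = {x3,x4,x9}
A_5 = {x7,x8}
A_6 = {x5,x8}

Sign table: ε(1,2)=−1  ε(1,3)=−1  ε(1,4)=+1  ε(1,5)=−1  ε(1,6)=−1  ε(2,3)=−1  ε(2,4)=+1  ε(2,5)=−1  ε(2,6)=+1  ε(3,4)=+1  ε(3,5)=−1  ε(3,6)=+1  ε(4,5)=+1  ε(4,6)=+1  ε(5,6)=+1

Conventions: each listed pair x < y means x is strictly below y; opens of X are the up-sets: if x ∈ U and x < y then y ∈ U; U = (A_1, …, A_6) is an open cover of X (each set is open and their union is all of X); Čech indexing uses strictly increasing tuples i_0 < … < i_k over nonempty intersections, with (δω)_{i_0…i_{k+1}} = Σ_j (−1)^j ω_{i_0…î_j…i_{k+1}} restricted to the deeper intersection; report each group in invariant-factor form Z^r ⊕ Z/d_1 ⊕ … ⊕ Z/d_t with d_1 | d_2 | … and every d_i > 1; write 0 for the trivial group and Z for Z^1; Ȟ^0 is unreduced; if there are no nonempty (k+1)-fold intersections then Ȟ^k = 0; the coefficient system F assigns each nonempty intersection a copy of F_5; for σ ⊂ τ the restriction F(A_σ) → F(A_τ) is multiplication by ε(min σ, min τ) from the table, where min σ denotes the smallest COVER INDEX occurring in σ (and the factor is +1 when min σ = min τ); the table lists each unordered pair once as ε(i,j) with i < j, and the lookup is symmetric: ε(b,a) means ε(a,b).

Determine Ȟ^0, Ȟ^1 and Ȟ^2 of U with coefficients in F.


nerve simplices:
  A12={x2} A14={x3} A15={x7} A16={x5} A23={x6} A34={x4,x9} A56={x8}
C dims 6,7; δ0: rk_F5 5
degree 0: 6−5−0 = 1 → Ȟ^0 ≅ Z/5
degree 1: 7−0−5 = 2 → Ȟ^1 ≅ Z/5 ⊕ Z/5
degree 2: 0−0−0 = 0 → Ȟ^2 ≅ 0

Ȟ^0 = Z/5,  Ȟ^1 = Z/5 ⊕ Z/5,  Ȟ^2 = 0


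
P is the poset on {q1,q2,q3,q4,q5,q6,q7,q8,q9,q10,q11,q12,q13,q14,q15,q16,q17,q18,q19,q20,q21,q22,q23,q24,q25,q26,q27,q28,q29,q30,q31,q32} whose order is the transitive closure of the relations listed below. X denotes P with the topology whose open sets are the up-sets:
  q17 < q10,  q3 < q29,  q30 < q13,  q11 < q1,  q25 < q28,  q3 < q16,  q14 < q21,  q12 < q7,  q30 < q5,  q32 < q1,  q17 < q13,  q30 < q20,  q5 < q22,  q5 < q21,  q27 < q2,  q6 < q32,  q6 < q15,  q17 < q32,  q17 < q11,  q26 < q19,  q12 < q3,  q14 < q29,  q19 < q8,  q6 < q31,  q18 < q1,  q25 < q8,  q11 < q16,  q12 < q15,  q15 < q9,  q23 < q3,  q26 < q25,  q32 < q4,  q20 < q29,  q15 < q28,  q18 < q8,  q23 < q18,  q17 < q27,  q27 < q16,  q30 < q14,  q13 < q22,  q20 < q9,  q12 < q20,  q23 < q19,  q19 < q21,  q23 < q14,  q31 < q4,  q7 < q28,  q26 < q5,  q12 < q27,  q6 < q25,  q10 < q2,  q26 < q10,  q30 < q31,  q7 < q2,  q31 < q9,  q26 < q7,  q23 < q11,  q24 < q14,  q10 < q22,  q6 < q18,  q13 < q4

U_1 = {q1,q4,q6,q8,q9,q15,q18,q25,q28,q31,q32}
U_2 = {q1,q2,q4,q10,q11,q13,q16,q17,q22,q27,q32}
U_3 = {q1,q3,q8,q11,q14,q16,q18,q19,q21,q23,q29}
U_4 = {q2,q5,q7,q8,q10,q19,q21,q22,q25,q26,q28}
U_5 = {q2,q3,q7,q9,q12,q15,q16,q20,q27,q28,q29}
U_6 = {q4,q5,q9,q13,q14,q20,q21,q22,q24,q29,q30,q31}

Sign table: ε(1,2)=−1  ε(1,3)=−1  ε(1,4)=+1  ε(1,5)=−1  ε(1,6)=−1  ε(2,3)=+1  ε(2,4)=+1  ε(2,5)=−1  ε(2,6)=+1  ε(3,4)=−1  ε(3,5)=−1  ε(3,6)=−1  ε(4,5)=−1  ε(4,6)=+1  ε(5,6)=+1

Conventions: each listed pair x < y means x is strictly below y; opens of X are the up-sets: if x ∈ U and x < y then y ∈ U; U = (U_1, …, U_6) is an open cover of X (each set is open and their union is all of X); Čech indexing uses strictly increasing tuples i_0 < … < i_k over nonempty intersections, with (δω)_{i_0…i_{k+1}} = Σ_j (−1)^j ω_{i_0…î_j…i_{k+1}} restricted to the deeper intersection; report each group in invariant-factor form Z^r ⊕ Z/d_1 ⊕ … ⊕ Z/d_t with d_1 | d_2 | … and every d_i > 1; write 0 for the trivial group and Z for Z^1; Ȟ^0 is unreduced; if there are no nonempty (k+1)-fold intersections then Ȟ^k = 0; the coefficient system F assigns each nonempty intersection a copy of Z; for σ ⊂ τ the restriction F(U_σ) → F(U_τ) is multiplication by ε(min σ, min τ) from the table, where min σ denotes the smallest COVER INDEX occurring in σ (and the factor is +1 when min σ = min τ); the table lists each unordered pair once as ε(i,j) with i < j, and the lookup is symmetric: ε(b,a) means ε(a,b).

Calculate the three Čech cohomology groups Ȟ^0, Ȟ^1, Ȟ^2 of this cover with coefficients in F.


nonempty overlaps:
  U12={q1,q4,q32} U13={q1,q8,q18} U14={q8,q25,q28} U15={q9,q15,q28} U16={q4,q9,q31} U23={q1,q11,q16} U24={q2,q10,q22} U25={q2,q16,q27} U26={q4,q13,q22} U34={q8,q19,q21} U35={q3,q16,q29} U36={q14,q21,q29} U45={q2,q7,q28} U46={q5,q21,q22} U56={q9,q20,q29}
  U123={q1} U126={q4} U134={q8} U145={q28} U156={q9} U235={q16} U245={q2} U246={q22} U346={q21} U356={q29}
C dims 6,15,10; δ0: rk 6, SNF 1^5·2; δ1: rk 9, SNF 1^9
degree 0: 6−6−0 = 0 → Ȟ^0 ≅ 0
degree 1: 15−9−6 = 0 plus torsion [2] → Ȟ^1 ≅ Z/2
degree 2: 10−0−9 = 1 → Ȟ^2 ≅ Z

Ȟ^0(U;F) ≅ 0; Ȟ^1(U;F) ≅ Z/2; Ȟ^2(U;F) ≅ Z


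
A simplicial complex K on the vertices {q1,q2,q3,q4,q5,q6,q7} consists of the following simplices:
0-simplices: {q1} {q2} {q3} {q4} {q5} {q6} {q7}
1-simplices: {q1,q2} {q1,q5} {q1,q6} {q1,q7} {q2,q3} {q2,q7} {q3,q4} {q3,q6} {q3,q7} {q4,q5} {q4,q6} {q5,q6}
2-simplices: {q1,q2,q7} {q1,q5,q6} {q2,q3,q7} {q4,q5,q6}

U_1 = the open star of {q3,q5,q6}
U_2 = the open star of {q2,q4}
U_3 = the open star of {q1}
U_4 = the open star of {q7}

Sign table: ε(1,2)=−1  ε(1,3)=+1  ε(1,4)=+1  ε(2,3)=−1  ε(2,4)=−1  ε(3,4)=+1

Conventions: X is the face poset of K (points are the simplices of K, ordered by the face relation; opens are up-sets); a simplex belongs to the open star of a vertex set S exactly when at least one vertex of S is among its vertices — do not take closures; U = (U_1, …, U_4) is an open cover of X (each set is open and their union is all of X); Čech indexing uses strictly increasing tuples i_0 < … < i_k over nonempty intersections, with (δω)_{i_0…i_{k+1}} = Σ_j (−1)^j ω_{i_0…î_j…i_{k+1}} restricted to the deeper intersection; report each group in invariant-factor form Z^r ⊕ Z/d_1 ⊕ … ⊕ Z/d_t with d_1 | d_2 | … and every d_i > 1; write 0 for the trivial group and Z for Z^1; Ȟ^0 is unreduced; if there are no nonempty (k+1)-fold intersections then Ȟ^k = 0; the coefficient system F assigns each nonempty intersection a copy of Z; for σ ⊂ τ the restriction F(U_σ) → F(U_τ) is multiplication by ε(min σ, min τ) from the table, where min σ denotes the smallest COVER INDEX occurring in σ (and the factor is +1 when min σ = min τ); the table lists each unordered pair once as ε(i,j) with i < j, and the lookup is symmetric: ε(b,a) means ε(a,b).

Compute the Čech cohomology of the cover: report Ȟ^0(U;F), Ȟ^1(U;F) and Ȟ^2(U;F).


Ȟ^0 ≅ Z; Ȟ^1 ≅ Z; Ȟ^2 ≅ 0

nerve simplices:
  U1={{q3},{q5},{q6},{q1,q5},{q1,q6},{q2,q3},{q3,q4},{q3,q6},{q3,q7},{q4,q5},{q4,q6},{q5,q6},{q1,q5,q6},{q2,q3,q7},{q4,q5,q6}} U2={{q2},{q4},{q1,q2},{q2,q3},{q2,q7},{q3,q4},{q4,q5},{q4,q6},{q1,q2,q7},{q2,q3,q7},{q4,q5,q6}} U3={{q1},{q1,q2},{q1,q5},{q1,q6},{q1,q7},{q1,q2,q7},{q1,q5,q6}} U4={{q7},{q1,q7},{q2,q7},{q3,q7},{q1,q2,q7},{q2,q3,q7}}
  U12={{q2,q3},{q3,q4},{q4,q5},{q4,q6},{q2,q3,q7},{q4,q5,q6}} U13={{q1,q5},{q1,q6},{q1,q5,q6}} U14={{q3,q7},{q2,q3,q7}} U23={{q1,q2},{q1,q2,q7}} U24={{q2,q7},{q1,q2,q7},{q2,q3,q7}} U34={{q1,q7},{q1,q2,q7}}
  U124={{q2,q3,q7}} U234={{q1,q2,q7}}
C dims 4,6,2; δ0: rk 3, SNF 1^3; δ1: rk 2, SNF 1^2
degree 0: 4−3−0 = 1 → Ȟ^0 ≅ Z
degree 1: 6−2−3 = 1 → Ȟ^1 ≅ Z
degree 2: 2−0−2 = 0 → Ȟ^2 ≅ 0


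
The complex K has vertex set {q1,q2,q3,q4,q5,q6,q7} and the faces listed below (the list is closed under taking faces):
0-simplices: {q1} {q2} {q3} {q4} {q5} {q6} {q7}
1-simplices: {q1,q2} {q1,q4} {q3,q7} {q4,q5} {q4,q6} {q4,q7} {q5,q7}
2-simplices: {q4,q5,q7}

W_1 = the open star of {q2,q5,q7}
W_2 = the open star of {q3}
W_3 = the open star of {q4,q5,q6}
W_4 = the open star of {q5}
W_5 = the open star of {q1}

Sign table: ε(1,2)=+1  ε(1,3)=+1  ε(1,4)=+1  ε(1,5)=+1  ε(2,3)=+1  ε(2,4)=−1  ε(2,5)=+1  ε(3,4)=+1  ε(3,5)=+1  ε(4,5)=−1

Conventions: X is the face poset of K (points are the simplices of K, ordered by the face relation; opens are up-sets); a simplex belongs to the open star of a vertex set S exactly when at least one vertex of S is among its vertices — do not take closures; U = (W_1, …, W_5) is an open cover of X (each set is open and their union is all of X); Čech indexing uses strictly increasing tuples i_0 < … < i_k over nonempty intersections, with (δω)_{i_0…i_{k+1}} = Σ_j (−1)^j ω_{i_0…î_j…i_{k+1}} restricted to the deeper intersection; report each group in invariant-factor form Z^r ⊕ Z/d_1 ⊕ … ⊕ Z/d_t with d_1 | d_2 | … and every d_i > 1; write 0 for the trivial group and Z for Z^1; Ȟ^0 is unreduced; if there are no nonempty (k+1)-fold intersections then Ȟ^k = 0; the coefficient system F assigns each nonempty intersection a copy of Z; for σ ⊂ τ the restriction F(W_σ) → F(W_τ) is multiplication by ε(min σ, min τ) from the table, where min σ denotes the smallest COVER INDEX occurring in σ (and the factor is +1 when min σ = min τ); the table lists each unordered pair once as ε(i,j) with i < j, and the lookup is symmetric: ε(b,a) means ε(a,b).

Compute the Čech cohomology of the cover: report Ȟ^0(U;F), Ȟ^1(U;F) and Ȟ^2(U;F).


Ȟ^0 = Z; Ȟ^1 = Z; Ȟ^2 = 0

intersection data:
  W1={{q2},{q5},{q7},{q1,q2},{q3,q7},{q4,q5},{q4,q7},{q5,q7},{q4,q5,q7}} W2={{q3},{q3,q7}} W3={{q4},{q5},{q6},{q1,q4},{q4,q5},{q4,q6},{q4,q7},{q5,q7},{q4,q5,q7}} W4={{q5},{q4,q5},{q5,q7},{q4,q5,q7}} W5={{q1},{q1,q2},{q1,q4}}
  W12={{q3,q7}} W13={{q5},{q4,q5},{q4,q7},{q5,q7},{q4,q5,q7}} W14={{q5},{q4,q5},{q5,q7},{q4,q5,q7}} W15={{q1,q2}} W34={{q5},{q4,q5},{q5,q7},{q4,q5,q7}} W35={{q1,q4}}
  W134={{q5},{q4,q5},{q5,q7},{q4,q5,q7}}
C dims 5,6,1; δ0: rk 4, SNF 1^4; δ1: rk 1, SNF 1^1
Ȟ^0 = (5 − 4) − 0 = 1, so Ȟ^0 ≅ Z
Ȟ^1 = (6 − 1) − 4 = 1, so Ȟ^1 ≅ Z
Ȟ^2 = (1 − 0) − 1 = 0, so Ȟ^2 ≅ 0


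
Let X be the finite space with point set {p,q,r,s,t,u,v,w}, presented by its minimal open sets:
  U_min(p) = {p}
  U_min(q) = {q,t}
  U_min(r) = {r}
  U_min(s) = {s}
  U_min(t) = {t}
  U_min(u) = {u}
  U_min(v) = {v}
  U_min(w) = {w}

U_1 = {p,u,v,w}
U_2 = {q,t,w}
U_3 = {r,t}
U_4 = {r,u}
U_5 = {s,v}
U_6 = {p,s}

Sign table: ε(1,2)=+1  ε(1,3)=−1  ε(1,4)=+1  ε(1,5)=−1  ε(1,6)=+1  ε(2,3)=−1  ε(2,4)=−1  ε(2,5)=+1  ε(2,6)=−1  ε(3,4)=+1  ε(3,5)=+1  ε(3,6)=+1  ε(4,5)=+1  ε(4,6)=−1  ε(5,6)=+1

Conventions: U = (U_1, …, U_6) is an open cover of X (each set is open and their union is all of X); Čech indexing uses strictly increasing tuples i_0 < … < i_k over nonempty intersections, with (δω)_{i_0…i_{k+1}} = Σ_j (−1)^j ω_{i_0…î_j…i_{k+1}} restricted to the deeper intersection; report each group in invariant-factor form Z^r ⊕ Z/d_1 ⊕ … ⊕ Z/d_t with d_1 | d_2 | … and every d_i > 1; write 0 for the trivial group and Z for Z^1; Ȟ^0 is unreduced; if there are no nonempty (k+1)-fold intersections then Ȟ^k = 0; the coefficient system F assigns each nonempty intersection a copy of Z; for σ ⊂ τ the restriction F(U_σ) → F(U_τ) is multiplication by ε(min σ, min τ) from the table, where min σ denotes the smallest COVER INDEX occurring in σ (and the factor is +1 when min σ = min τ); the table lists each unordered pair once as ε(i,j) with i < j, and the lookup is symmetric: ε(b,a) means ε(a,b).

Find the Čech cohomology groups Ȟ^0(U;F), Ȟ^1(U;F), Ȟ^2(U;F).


Ȟ^0 = 0, Ȟ^1 = Z ⊕ Z/2, Ȟ^2 = 0

cover nerve:
  U12={w} U14={u} U15={v} U16={p} U23={t} U34={r} U56={s}
C dims 6,7; δ0: rk 6, SNF 1^5·2
Ȟ^0: (6−6)−0=0 ⇒ 0
Ȟ^1: (7−0)−6=1 plus torsion [2] ⇒ Z ⊕ Z/2
Ȟ^2: (0−0)−0=0 ⇒ 0


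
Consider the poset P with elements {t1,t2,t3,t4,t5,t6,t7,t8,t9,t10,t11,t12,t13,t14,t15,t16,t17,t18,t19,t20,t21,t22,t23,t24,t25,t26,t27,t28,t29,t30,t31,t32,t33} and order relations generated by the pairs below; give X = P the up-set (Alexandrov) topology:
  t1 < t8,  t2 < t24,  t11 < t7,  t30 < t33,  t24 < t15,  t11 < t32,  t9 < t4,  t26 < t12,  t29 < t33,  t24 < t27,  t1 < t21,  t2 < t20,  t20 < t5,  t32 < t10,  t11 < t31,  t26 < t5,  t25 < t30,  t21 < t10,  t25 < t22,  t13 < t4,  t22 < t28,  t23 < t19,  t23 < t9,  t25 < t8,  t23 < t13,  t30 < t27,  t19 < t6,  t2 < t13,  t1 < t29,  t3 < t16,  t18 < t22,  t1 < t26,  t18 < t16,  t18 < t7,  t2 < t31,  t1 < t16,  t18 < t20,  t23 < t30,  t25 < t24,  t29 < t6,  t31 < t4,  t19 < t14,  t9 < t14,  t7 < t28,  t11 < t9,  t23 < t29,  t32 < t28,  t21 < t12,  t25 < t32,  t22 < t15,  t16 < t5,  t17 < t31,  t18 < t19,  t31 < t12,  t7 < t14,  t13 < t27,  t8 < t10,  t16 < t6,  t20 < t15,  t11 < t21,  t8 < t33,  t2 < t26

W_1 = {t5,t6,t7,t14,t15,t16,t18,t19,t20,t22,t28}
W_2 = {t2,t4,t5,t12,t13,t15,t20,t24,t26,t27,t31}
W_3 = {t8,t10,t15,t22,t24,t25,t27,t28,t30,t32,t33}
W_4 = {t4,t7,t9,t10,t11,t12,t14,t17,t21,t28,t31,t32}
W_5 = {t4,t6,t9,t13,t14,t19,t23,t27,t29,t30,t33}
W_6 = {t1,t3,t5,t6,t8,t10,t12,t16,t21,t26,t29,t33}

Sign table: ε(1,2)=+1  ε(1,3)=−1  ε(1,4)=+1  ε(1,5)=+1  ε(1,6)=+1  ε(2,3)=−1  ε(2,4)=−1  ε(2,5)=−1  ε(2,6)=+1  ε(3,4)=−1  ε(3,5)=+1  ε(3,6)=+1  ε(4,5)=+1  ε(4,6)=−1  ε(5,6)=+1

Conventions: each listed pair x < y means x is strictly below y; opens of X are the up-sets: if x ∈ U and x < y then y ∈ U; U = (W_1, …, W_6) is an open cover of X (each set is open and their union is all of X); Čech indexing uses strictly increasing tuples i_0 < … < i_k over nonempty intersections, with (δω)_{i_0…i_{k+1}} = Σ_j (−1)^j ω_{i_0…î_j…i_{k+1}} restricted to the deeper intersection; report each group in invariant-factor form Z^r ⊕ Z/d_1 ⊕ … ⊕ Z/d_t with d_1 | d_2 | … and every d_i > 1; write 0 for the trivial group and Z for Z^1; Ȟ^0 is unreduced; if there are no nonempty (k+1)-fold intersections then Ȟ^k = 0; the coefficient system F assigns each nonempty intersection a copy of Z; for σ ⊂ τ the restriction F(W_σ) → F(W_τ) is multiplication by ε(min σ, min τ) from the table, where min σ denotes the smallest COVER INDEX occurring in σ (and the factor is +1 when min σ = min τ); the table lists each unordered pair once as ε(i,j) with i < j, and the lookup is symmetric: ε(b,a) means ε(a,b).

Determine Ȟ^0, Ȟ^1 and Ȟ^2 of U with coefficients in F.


nerve simplices:
  W12={t5,t15,t20} W13={t15,t22,t28} W14={t7,t14,t28} W15={t6,t14,t19} W16={t5,t6,t16} W23={t15,t24,t27} W24={t4,t12,t31} W25={t4,t13,t27} W26={t5,t12,t26} W34={t10,t28,t32} W35={t27,t30,t33} W36={t8,t10,t33} W45={t4,t9,t14} W46={t10,t12,t21} W56={t6,t29,t33}
  W123={t15} W126={t5} W134={t28} W145={t14} W156={t6} W235={t27} W245={t4} W246={t12} W346={t10} W356={t33}
C dims 6,15,10; δ0: rk 6, SNF 1^5·2; δ1: rk 9, SNF 1^9
degree 0: 6−6−0 = 0 → Ȟ^0 ≅ 0
degree 1: 15−9−6 = 0 plus torsion [2] → Ȟ^1 ≅ Z/2
degree 2: 10−0−9 = 1 → Ȟ^2 ≅ Z

Ȟ^0 ≅ 0,  Ȟ^1 ≅ Z/2,  Ȟ^2 ≅ Z


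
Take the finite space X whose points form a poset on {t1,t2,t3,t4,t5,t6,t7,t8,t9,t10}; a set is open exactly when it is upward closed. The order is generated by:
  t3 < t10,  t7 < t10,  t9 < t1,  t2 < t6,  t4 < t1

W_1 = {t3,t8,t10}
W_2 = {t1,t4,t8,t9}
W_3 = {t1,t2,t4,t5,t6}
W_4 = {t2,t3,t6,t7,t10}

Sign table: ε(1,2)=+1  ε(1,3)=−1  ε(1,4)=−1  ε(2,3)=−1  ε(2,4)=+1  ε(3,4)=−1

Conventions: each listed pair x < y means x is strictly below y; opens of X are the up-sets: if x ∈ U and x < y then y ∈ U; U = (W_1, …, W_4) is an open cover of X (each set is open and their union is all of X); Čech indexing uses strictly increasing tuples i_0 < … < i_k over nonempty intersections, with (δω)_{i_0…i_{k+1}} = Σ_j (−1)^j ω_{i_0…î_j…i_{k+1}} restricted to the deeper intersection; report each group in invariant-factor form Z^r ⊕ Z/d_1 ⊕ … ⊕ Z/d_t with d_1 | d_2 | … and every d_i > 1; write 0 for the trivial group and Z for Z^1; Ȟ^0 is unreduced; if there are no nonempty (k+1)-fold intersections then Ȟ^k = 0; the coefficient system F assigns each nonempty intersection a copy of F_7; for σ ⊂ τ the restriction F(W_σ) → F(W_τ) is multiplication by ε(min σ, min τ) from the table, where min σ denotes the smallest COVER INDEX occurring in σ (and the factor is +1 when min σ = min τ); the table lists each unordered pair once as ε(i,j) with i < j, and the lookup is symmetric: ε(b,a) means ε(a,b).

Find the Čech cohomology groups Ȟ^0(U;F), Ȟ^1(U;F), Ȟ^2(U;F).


nonempty intersections:
  W12={t8} W14={t3,t10} W23={t1,t4} W34={t2,t6}
C dims 4,4; δ0: rk_F7 4
Ȟ^0: (4−4)−0=0 ⇒ 0
Ȟ^1: (4−0)−4=0 ⇒ 0
Ȟ^2: (0−0)−0=0 ⇒ 0

Ȟ^0 = 0; Ȟ^1 = 0; Ȟ^2 = 0


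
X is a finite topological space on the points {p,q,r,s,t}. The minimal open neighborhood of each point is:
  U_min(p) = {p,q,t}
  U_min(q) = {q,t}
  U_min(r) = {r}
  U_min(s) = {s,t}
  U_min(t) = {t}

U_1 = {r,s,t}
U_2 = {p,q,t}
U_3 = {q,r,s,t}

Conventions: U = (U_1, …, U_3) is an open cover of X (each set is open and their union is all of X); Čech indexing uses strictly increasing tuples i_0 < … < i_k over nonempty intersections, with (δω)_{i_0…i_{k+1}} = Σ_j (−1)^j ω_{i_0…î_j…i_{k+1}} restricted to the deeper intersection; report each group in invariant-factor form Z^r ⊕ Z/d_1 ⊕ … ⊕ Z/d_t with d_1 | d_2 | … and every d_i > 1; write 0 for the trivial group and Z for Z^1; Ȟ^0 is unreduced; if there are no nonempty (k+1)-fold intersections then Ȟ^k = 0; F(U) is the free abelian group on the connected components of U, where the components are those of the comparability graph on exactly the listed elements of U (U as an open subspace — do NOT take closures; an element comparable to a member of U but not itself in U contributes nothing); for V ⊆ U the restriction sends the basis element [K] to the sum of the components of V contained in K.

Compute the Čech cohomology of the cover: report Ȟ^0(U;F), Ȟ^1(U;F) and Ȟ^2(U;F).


nonempty overlaps:
  U12={t} U13={r,s,t} U23={q,t}
  U123={t}
components per intersection:
  U1: {r} {s,t}
  U2: {p,q,t}
  U3: {q,s,t} {r}
  U12: {t}
  U13: {r} {s,t}
  U23: {q,t}
  U123: {t}
C dims 5,4,1; δ0: rk 3, SNF 1^3; δ1: rk 1, SNF 1^1
degree 0: 5−3−0 = 2 → Ȟ^0 ≅ Z^2
degree 1: 4−1−3 = 0 → Ȟ^1 ≅ 0
degree 2: 1−0−1 = 0 → Ȟ^2 ≅ 0

Ȟ^0(U;F) ≅ Z^2, Ȟ^1(U;F) ≅ 0 and Ȟ^2(U;F) ≅ 0


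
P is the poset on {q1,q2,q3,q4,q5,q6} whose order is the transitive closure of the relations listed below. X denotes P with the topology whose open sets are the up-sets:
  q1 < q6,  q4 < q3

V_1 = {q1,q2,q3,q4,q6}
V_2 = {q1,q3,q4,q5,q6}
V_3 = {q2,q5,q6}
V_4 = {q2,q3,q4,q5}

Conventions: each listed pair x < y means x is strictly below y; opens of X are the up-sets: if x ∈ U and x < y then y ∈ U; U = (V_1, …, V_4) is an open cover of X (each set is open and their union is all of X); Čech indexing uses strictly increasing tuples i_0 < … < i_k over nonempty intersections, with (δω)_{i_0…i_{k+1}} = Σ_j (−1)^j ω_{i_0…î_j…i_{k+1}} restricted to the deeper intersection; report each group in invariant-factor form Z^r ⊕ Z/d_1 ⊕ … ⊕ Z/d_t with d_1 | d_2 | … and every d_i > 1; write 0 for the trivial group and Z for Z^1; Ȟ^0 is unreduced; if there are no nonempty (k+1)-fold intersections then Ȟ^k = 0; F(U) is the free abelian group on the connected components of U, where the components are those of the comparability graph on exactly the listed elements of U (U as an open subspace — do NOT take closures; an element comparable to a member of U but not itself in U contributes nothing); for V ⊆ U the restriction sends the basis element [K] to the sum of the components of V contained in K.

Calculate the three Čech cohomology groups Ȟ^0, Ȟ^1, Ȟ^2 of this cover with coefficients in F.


Ȟ^0 = Z^4, Ȟ^1 = 0 and Ȟ^2 = 0

nonempty intersections:
  V12={q1,q3,q4,q6} V13={q2,q6} V14={q2,q3,q4} V23={q5,q6} V24={q3,q4,q5} V34={q2,q5}
  V123={q6} V124={q3,q4} V134={q2} V234={q5}
components per intersection:
  V1: {q1,q6} {q2} {q3,q4}
  V2: {q1,q6} {q3,q4} {q5}
  V3: {q2} {q5} {q6}
  V4: {q2} {q3,q4} {q5}
  V12: {q1,q6} {q3,q4}
  V13: {q2} {q6}
  V14: {q2} {q3,q4}
  V23: {q5} {q6}
  V24: {q3,q4} {q5}
  V34: {q2} {q5}
  V123: {q6}
  V124: {q3,q4}
  V134: {q2}
  V234: {q5}
C dims 12,12,4; δ0: rk 8, SNF 1^8; δ1: rk 4, SNF 1^4
Ȟ^0: (12−8)−0=4 ⇒ Z^4
Ȟ^1: (12−4)−8=0 ⇒ 0
Ȟ^2: (4−0)−4=0 ⇒ 0


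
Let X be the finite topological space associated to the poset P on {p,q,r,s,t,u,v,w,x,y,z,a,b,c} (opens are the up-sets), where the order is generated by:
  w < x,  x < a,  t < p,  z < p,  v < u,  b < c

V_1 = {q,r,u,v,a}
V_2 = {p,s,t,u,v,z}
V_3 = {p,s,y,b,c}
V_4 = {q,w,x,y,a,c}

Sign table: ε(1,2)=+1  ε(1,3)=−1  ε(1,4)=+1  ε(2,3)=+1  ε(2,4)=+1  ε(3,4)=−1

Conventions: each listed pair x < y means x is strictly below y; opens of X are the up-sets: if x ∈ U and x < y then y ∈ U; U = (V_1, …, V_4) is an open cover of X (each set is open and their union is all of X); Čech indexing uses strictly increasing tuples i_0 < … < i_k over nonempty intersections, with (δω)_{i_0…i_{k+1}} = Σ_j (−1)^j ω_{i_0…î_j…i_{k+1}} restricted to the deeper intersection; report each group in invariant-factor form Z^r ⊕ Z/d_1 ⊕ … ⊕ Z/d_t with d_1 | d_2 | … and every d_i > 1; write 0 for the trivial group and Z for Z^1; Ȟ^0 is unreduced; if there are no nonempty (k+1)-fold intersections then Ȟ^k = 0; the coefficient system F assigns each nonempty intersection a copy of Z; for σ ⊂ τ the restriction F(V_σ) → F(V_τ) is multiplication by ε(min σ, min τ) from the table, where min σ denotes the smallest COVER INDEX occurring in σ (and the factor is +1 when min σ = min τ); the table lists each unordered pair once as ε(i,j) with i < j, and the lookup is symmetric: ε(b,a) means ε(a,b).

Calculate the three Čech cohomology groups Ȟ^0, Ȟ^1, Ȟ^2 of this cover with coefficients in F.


nonempty overlaps:
  V12={u,v} V14={q,a} V23={p,s} V34={y,c}
C dims 4,4; δ0: rk 4, SNF 1^3·2
degree 0: 4−4−0 = 0 → Ȟ^0 ≅ 0
degree 1: 4−0−4 = 0 plus torsion [2] → Ȟ^1 ≅ Z/2
degree 2: 0−0−0 = 0 → Ȟ^2 ≅ 0

Ȟ^0 ≅ 0,  Ȟ^1 ≅ Z/2,  Ȟ^2 ≅ 0


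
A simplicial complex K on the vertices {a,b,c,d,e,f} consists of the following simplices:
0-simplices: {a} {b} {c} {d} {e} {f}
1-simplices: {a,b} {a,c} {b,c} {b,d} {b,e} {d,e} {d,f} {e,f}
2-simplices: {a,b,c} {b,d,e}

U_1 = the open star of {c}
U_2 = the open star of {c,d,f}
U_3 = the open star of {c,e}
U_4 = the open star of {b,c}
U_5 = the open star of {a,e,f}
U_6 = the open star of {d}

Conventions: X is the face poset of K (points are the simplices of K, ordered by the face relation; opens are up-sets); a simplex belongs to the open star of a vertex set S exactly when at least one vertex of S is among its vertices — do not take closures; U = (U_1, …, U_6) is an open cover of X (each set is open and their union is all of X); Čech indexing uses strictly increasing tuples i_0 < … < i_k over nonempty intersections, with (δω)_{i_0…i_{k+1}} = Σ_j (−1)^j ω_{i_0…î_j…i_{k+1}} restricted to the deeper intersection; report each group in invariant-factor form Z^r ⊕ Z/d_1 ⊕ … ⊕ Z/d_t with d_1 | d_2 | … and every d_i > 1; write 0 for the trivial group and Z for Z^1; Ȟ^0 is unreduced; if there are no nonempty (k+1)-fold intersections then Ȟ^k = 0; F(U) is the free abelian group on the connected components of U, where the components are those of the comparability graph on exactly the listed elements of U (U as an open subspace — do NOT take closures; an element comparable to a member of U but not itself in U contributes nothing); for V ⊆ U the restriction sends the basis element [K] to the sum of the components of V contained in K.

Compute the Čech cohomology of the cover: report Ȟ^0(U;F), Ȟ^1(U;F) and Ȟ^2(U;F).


Ȟ^0 = Z; Ȟ^1 = Z; Ȟ^2 = 0

nonempty overlaps:
  U1={{c},{a,c},{b,c},{a,b,c}} U2={{c},{d},{f},{a,c},{b,c},{b,d},{d,e},{d,f},{e,f},{a,b,c},{b,d,e}} U3={{c},{e},{a,c},{b,c},{b,e},{d,e},{e,f},{a,b,c},{b,d,e}} U4={{b},{c},{a,b},{a,c},{b,c},{b,d},{b,e},{a,b,c},{b,d,e}} U5={{a},{e},{f},{a,b},{a,c},{b,e},{d,e},{d,f},{e,f},{a,b,c},{b,d,e}} U6={{d},{b,d},{d,e},{d,f},{b,d,e}}
  U12={{c},{a,c},{b,c},{a,b,c}} U13={{c},{a,c},{b,c},{a,b,c}} U14={{c},{a,c},{b,c},{a,b,c}} U15={{a,c},{a,b,c}} U23={{c},{a,c},{b,c},{d,e},{e,f},{a,b,c},{b,d,e}} U24={{c},{a,c},{b,c},{b,d},{a,b,c},{b,d,e}} U25={{f},{a,c},{d,e},{d,f},{e,f},{a,b,c},{b,d,e}} U26={{d},{b,d},{d,e},{d,f},{b,d,e}} U34={{c},{a,c},{b,c},{b,e},{a,b,c},{b,d,e}} U35={{e},{a,c},{b,e},{d,e},{e,f},{a,b,c},{b,d,e}} U36={{d,e},{b,d,e}} U45={{a,b},{a,c},{b,e},{a,b,c},{b,d,e}} U46={{b,d},{b,d,e}} U56={{d,e},{d,f},{b,d,e}}
  U123={{c},{a,c},{b,c},{a,b,c}} U124={{c},{a,c},{b,c},{a,b,c}} U125={{a,c},{a,b,c}} U134={{c},{a,c},{b,c},{a,b,c}} U135={{a,c},{a,b,c}} U145={{a,c},{a,b,c}} U234={{c},{a,c},{b,c},{a,b,c},{b,d,e}} U235={{a,c},{d,e},{e,f},{a,b,c},{b,d,e}} U236={{d,e},{b,d,e}} U245={{a,c},{a,b,c},{b,d,e}} U246={{b,d},{b,d,e}} U256={{d,e},{d,f},{b,d,e}} U345={{a,c},{b,e},{a,b,c},{b,d,e}} U346={{b,d,e}} U356={{d,e},{b,d,e}} U456={{b,d,e}}
  U1234={{c},{a,c},{b,c},{a,b,c}} U1235={{a,c},{a,b,c}} U1245={{a,c},{a,b,c}} U1345={{a,c},{a,b,c}} U2345={{a,c},{a,b,c},{b,d,e}} U2346={{b,d,e}} U2356={{d,e},{b,d,e}} U2456={{b,d,e}} U3456={{b,d,e}}
  U12345={{a,c},{a,b,c}} U23456={{b,d,e}}
components per intersection:
  U1: {{c},{a,c},{b,c},{a,b,c}}
  U2: {{c},{a,c},{b,c},{a,b,c}} {{d},{f},{b,d},{d,e},{d,f},{e,f},{b,d,e}}
  U3: {{c},{a,c},{b,c},{a,b,c}} {{e},{b,e},{d,e},{e,f},{b,d,e}}
  U4: {{b},{c},{a,b},{a,c},{b,c},{b,d},{b,e},{a,b,c},{b,d,e}}
  U5: {{a},{a,b},{a,c},{a,b,c}} {{e},{f},{b,e},{d,e},{d,f},{e,f},{b,d,e}}
  U6: {{d},{b,d},{d,e},{d,f},{b,d,e}}
  U12: {{c},{a,c},{b,c},{a,b,c}}
  U13: {{c},{a,c},{b,c},{a,b,c}}
  U14: {{c},{a,c},{b,c},{a,b,c}}
  U15: {{a,c},{a,b,c}}
  U23: {{c},{a,c},{b,c},{a,b,c}} {{d,e},{b,d,e}} {{e,f}}
  U24: {{c},{a,c},{b,c},{a,b,c}} {{b,d},{b,d,e}}
  U25: {{f},{d,f},{e,f}} {{a,c},{a,b,c}} {{d,e},{b,d,e}}
  U26: {{d},{b,d},{d,e},{d,f},{b,d,e}}
  U34: {{c},{a,c},{b,c},{a,b,c}} {{b,e},{b,d,e}}
  U35: {{e},{b,e},{d,e},{e,f},{b,d,e}} {{a,c},{a,b,c}}
  U36: {{d,e},{b,d,e}}
  U45: {{a,b},{a,c},{a,b,c}} {{b,e},{b,d,e}}
  U46: {{b,d},{b,d,e}}
  U56: {{d,e},{b,d,e}} {{d,f}}
  U123: {{c},{a,c},{b,c},{a,b,c}}
  U124: {{c},{a,c},{b,c},{a,b,c}}
  U125: {{a,c},{a,b,c}}
  U134: {{c},{a,c},{b,c},{a,b,c}}
  U135: {{a,c},{a,b,c}}
  U145: {{a,c},{a,b,c}}
  U234: {{c},{a,c},{b,c},{a,b,c}} {{b,d,e}}
  U235: {{a,c},{a,b,c}} {{d,e},{b,d,e}} {{e,f}}
  U236: {{d,e},{b,d,e}}
  U245: {{a,c},{a,b,c}} {{b,d,e}}
  U246: {{b,d},{b,d,e}}
  U256: {{d,e},{b,d,e}} {{d,f}}
  U345: {{a,c},{a,b,c}} {{b,e},{b,d,e}}
  U346: {{b,d,e}}
  U356: {{d,e},{b,d,e}}
  U456: {{b,d,e}}
  U1234: {{c},{a,c},{b,c},{a,b,c}}
  U1235: {{a,c},{a,b,c}}
  U1245: {{a,c},{a,b,c}}
  U1345: {{a,c},{a,b,c}}
  U2345: {{a,c},{a,b,c}} {{b,d,e}}
  U2346: {{b,d,e}}
  U2356: {{d,e},{b,d,e}}
  U2456: {{b,d,e}}
  U3456: {{b,d,e}}
  U12345: {{a,c},{a,b,c}}
  U23456: {{b,d,e}}
C dims 9,23,22,10; δ0: rk 8, SNF 1^8; δ1: rk 14, SNF 1^14; δ2: rk 8, SNF 1^8
degree 0: 9−8−0 = 1 → Ȟ^0 ≅ Z
degree 1: 23−14−8 = 1 → Ȟ^1 ≅ Z
degree 2: 22−8−14 = 0 → Ȟ^2 ≅ 0
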